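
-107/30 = -3.57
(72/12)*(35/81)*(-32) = -2240/27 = -82.96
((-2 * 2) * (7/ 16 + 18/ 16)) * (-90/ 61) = 1125/ 122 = 9.22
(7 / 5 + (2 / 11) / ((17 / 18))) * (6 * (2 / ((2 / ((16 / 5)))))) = 142944 / 4675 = 30.58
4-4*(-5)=24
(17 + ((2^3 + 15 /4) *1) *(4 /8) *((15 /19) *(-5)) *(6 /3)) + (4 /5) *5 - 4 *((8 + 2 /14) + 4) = -39343 /532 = -73.95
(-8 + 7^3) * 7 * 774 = 1815030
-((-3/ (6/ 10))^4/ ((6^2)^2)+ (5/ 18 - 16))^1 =19751/ 1296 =15.24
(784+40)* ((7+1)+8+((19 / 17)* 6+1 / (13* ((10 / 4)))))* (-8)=-165617408 / 1105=-149880.01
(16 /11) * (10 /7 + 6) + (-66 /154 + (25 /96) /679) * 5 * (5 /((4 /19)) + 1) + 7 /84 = -120746051 /2868096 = -42.10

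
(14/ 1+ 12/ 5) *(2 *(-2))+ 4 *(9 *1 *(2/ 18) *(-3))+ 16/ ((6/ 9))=-268/ 5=-53.60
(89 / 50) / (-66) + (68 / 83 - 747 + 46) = -191786887 / 273900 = -700.21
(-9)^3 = -729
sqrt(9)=3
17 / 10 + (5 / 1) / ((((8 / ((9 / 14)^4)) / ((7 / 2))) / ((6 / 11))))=4597099 / 2414720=1.90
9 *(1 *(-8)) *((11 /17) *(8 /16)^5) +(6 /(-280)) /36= -1.46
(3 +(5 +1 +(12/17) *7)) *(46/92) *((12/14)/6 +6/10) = 5.18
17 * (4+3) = 119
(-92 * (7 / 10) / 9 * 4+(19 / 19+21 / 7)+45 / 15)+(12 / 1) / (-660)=-10712 / 495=-21.64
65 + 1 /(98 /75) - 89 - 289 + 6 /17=-519595 /1666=-311.88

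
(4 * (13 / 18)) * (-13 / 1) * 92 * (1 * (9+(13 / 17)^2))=-86135920 / 2601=-33116.46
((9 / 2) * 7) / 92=63 / 184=0.34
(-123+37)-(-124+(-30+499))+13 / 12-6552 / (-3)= 21049 / 12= 1754.08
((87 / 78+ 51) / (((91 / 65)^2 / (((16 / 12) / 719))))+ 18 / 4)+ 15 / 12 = 31873207 / 5496036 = 5.80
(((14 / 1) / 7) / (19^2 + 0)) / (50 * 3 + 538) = 1 / 124184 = 0.00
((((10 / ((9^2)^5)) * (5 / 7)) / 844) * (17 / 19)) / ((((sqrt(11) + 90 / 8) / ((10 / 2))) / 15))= 0.00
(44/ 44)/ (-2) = -0.50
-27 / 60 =-9 / 20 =-0.45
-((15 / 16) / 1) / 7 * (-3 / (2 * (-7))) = -0.03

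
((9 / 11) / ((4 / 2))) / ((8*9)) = 1 / 176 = 0.01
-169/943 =-0.18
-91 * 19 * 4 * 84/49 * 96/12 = -94848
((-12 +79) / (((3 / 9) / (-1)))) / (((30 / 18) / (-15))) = 1809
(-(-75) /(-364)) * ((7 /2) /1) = -75 /104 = -0.72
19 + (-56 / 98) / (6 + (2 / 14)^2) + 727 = 220042 / 295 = 745.91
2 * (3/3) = 2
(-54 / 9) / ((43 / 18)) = -108 / 43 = -2.51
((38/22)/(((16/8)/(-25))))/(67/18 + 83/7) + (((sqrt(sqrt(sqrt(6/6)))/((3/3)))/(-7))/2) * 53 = -1563379/302302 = -5.17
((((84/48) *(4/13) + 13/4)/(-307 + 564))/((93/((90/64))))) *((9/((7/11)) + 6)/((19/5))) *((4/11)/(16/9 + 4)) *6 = 56248425/126068278336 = 0.00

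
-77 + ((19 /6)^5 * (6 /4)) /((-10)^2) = -37440701 /518400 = -72.22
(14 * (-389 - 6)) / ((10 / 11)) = -6083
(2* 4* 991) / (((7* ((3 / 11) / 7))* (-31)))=-937.72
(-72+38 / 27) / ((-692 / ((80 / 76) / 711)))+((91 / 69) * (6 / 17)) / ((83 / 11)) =126636556168 / 2047801792167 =0.06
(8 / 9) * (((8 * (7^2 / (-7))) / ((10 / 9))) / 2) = -112 / 5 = -22.40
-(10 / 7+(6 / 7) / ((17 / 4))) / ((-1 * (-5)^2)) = 194 / 2975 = 0.07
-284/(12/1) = -71/3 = -23.67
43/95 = 0.45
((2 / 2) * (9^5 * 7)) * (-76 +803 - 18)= 293060187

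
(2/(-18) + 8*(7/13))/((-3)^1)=-491/351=-1.40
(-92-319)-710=-1121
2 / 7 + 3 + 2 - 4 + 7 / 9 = 130 / 63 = 2.06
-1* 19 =-19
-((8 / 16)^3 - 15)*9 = 1071 / 8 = 133.88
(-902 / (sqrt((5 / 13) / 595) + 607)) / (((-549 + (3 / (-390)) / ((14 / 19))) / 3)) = 2312321351340 / 284767019763899 - 2462460 * sqrt(1547) / 284767019763899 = 0.01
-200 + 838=638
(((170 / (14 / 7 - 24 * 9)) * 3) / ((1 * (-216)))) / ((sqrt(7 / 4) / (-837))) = -7905 * sqrt(7) / 2996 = -6.98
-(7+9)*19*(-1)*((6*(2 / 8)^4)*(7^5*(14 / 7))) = 239499.75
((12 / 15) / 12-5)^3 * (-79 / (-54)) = -16006348 / 91125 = -175.65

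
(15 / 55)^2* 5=45 / 121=0.37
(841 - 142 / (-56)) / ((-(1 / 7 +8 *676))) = -7873 / 50476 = -0.16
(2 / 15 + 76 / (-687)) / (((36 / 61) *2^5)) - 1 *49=-32315687 / 659520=-49.00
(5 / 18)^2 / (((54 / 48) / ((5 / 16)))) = 125 / 5832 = 0.02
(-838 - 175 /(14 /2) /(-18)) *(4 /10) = -15059 /45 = -334.64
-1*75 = -75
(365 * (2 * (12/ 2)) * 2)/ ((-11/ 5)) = -43800/ 11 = -3981.82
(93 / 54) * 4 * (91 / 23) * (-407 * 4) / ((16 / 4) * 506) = -104377 / 4761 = -21.92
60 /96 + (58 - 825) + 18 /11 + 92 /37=-2481893 /3256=-762.25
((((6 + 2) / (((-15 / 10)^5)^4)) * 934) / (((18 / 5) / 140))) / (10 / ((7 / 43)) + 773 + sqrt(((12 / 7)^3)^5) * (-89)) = -6586141279765834969907200 * sqrt(21) / 1703694920445355777832575827 - 1207041154712279098536755200 / 413997865668221454013315925961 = -0.02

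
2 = 2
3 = 3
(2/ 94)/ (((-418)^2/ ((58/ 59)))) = 29/ 242254826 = 0.00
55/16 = 3.44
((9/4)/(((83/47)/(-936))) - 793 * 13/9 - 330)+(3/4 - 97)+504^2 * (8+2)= 7581738505/2988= 2537395.75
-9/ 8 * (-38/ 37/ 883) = 171/ 130684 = 0.00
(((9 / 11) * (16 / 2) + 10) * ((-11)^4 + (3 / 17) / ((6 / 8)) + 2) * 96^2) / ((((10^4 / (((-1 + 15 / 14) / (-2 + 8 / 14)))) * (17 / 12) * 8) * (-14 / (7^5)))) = 2349650466072 / 1986875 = 1182585.95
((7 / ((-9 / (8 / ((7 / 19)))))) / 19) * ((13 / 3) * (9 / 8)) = -13 / 3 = -4.33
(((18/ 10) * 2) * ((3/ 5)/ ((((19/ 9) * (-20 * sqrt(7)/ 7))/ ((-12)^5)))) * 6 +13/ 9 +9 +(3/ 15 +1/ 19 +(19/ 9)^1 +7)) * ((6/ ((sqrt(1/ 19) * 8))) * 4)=16936 * sqrt(19)/ 285 +544195584 * sqrt(133)/ 2375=2642772.56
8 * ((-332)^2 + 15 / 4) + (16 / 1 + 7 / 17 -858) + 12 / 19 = 284556877 / 323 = 880981.04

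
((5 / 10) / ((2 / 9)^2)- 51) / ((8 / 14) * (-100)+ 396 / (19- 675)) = 93849 / 132586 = 0.71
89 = 89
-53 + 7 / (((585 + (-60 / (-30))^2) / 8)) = -31161 / 589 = -52.90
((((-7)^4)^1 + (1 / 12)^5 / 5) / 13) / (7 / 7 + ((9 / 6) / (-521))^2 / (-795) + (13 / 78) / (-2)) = 201.48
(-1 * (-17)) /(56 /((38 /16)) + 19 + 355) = 323 /7554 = 0.04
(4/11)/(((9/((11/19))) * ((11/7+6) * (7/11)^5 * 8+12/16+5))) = 0.00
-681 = -681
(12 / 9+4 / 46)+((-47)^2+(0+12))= 153347 / 69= 2222.42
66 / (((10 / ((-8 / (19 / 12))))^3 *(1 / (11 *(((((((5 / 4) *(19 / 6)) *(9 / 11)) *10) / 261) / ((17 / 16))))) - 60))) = 9732096 / 67700135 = 0.14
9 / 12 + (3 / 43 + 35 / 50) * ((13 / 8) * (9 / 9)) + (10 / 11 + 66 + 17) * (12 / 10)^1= 3885857 / 37840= 102.69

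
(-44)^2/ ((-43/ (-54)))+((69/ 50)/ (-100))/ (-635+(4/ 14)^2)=16262342065383/ 6688865000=2431.26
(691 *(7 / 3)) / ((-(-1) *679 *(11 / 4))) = 0.86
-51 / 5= -10.20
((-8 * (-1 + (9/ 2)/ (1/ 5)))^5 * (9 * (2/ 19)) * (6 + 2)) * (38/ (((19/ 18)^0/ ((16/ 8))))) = -86709107884032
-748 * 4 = -2992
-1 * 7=-7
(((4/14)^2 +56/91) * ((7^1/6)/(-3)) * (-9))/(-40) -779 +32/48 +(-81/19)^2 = -1498438853/1971060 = -760.22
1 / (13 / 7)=7 / 13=0.54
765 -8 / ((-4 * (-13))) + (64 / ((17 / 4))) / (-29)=4898571 / 6409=764.33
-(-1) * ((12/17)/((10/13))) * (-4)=-312/85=-3.67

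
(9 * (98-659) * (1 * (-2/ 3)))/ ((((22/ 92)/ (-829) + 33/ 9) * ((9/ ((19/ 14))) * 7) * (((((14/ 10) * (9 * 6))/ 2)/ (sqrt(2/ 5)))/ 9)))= 724546 * sqrt(10)/ 769349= 2.98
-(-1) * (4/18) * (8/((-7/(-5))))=80/63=1.27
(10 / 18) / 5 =1 / 9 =0.11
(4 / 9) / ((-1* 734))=-2 / 3303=-0.00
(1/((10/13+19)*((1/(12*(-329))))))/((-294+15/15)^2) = -51324/22063193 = -0.00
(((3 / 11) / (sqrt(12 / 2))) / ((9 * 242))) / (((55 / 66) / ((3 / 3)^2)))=sqrt(6) / 39930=0.00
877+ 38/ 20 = 8789/ 10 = 878.90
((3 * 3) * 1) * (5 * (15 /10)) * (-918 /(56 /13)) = -805545 /56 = -14384.73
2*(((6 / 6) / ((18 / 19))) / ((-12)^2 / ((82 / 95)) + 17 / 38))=29602 / 2345553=0.01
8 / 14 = 4 / 7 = 0.57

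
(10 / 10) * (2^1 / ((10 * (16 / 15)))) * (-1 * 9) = -27 / 16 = -1.69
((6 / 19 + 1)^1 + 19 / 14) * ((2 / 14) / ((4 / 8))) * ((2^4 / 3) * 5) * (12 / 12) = 18960 / 931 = 20.37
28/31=0.90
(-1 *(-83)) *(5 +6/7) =3403/7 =486.14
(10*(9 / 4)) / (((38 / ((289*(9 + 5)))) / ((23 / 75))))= 139587 / 190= 734.67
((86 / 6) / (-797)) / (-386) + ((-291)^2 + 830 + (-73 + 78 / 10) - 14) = 394236147449 / 4614630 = 85431.80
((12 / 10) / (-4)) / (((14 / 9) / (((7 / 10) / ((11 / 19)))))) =-513 / 2200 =-0.23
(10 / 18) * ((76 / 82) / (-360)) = -19 / 13284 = -0.00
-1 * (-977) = 977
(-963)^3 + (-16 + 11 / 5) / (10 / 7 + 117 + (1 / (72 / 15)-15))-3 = -3380218285254 / 3785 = -893056350.13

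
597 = 597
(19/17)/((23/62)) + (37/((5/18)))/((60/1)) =102301/19550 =5.23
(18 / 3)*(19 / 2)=57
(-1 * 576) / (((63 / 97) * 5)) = -6208 / 35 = -177.37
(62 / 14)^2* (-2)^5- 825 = -1452.59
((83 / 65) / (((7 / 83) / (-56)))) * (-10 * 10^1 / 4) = 275560 / 13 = 21196.92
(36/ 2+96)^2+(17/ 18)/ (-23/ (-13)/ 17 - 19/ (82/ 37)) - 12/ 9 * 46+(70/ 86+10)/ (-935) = 143663678265718/ 11106977013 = 12934.54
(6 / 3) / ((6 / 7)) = 7 / 3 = 2.33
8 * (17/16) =17/2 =8.50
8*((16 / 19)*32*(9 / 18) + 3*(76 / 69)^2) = 4128128 / 30153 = 136.91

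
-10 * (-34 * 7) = 2380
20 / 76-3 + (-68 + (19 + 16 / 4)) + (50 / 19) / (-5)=-917 / 19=-48.26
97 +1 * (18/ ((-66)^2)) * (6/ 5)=58688/ 605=97.00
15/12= 5/4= 1.25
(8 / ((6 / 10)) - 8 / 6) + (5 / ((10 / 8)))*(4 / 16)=13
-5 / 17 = -0.29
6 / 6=1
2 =2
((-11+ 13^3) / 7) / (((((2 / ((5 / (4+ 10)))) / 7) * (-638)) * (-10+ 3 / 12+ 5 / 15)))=0.06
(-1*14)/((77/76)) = -13.82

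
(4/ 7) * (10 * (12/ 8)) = 60/ 7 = 8.57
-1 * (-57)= 57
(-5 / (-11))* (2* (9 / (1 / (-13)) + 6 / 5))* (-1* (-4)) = -4632 / 11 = -421.09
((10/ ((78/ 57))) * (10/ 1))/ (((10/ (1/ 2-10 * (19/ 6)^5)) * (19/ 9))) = -11020.79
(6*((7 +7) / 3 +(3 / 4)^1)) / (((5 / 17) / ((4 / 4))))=221 / 2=110.50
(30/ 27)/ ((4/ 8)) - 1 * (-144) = 1316/ 9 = 146.22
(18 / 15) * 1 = 6 / 5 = 1.20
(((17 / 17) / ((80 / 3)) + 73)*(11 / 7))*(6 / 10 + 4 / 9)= 3020831 / 25200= 119.87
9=9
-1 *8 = -8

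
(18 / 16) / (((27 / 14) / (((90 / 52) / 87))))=35 / 3016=0.01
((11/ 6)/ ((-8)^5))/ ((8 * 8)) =-11/ 12582912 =-0.00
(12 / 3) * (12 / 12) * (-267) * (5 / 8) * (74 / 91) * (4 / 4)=-49395 / 91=-542.80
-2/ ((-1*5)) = 2/ 5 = 0.40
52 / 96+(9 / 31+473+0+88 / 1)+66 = 467107 / 744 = 627.83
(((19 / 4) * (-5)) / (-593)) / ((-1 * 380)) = -1 / 9488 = -0.00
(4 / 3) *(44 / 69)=0.85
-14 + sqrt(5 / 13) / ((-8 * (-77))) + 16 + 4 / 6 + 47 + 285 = sqrt(65) / 8008 + 1004 / 3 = 334.67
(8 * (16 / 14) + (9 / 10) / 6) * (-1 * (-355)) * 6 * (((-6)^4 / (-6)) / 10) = -14964102 / 35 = -427545.77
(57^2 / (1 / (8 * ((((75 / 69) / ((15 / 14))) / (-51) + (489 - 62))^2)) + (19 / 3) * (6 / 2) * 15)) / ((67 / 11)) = 215161690532577096 / 114958798248512809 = 1.87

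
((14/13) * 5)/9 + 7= 889/117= 7.60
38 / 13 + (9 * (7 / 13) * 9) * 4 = 2306 / 13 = 177.38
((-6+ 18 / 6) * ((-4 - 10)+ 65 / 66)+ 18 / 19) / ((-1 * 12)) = -16717 / 5016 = -3.33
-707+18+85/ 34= -1373/ 2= -686.50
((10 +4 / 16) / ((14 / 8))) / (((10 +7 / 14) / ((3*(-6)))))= -492 / 49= -10.04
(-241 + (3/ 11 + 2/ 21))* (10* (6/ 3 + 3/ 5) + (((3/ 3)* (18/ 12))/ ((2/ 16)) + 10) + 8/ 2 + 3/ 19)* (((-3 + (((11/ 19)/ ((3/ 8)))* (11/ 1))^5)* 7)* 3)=-46818224709093838807222/ 125753639913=-372301149624.65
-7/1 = -7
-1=-1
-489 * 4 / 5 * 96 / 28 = -46944 / 35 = -1341.26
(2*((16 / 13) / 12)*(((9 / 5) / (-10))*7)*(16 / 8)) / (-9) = 56 / 975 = 0.06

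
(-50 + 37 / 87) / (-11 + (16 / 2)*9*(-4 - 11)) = 4313 / 94917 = 0.05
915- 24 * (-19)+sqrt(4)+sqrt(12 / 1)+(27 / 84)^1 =2 * sqrt(3)+38453 / 28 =1376.79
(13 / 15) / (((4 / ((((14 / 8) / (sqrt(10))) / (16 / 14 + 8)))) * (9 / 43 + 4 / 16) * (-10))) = -27391 * sqrt(10) / 30336000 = -0.00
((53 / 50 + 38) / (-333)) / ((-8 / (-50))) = -217 / 296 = -0.73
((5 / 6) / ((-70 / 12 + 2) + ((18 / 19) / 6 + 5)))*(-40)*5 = -19000 / 151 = -125.83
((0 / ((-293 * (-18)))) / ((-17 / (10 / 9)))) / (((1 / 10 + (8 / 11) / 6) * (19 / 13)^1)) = 0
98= 98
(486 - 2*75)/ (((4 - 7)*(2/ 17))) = -952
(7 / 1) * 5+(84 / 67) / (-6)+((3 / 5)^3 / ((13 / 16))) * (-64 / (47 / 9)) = 161358381 / 5117125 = 31.53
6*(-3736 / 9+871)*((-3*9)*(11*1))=-812394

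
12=12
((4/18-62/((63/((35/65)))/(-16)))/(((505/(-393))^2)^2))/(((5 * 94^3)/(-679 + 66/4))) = -0.00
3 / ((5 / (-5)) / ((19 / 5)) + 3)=57 / 52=1.10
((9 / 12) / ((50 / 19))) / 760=3 / 8000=0.00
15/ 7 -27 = -174/ 7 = -24.86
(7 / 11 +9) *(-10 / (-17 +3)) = 530 / 77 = 6.88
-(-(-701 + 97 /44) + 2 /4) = -30769 /44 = -699.30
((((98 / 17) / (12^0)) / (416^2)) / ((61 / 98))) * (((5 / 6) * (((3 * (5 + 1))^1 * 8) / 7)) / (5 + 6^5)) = 5145 / 43636594976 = 0.00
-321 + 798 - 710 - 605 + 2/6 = -2513/3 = -837.67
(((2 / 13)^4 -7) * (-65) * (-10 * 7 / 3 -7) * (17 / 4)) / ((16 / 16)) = -39649015 / 676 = -58652.39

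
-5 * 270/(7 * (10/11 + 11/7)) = -14850/191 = -77.75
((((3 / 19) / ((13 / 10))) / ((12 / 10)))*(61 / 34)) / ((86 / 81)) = 123525 / 722228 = 0.17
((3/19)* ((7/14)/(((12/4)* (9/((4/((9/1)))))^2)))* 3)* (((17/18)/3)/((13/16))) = 1088/14585103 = 0.00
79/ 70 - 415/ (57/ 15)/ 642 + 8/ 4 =631528/ 213465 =2.96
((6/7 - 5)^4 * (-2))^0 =1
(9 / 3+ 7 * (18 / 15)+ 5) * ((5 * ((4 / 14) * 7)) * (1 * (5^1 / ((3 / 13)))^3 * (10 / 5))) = 90077000 / 27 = 3336185.19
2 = 2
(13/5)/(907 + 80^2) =13/36535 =0.00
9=9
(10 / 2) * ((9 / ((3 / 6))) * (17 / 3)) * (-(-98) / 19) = 49980 / 19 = 2630.53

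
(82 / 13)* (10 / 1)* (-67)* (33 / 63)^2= -6647740 / 5733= -1159.56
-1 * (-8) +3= 11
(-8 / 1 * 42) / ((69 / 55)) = -6160 / 23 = -267.83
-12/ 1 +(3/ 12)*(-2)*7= -31/ 2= -15.50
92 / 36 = 23 / 9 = 2.56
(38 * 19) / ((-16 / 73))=-26353 / 8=-3294.12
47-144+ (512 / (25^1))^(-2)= -25427343 / 262144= -97.00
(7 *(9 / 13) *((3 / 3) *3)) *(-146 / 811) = -27594 / 10543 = -2.62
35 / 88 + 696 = 61283 / 88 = 696.40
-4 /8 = -1 /2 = -0.50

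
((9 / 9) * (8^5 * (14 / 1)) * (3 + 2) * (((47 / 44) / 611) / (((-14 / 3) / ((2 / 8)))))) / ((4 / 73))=-560640 / 143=-3920.56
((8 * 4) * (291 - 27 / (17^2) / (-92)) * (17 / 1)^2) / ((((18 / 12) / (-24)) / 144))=-142610872320 / 23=-6200472709.57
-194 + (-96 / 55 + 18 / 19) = -203564 / 1045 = -194.80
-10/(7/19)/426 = -95/1491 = -0.06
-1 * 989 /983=-989 /983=-1.01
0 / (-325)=0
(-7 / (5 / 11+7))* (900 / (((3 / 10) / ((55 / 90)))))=-211750 / 123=-1721.54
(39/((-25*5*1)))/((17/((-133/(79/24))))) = 124488/167875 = 0.74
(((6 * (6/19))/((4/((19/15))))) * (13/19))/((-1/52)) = -2028/95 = -21.35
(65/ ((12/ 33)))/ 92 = 715/ 368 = 1.94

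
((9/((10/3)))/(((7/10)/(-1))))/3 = -9/7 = -1.29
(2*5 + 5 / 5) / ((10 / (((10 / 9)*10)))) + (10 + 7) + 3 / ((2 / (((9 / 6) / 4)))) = 4289 / 144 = 29.78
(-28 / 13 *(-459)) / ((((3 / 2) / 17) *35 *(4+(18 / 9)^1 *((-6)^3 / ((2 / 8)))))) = -5202 / 28015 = -0.19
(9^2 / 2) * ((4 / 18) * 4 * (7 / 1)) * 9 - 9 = 2259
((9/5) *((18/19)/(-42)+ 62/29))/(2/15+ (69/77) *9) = 2423223/5217419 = 0.46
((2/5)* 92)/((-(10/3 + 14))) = -2.12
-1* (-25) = 25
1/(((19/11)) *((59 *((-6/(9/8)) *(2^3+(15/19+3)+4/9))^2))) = 152361/66102112256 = 0.00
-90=-90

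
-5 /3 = -1.67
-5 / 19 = -0.26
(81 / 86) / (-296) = -0.00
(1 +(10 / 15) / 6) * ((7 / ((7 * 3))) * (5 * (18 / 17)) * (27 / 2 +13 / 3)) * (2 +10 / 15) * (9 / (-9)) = -42800 / 459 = -93.25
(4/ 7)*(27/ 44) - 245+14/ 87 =-1637828/ 6699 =-244.49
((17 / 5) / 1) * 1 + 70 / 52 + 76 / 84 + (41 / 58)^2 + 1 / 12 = 14312717 / 2295930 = 6.23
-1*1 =-1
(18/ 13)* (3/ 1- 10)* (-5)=48.46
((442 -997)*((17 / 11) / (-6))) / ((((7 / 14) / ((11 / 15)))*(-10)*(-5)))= 629 / 150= 4.19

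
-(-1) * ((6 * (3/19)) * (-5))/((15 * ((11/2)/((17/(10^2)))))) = -51/5225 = -0.01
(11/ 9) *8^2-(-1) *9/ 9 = 713/ 9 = 79.22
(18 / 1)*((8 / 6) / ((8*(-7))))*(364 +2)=-1098 / 7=-156.86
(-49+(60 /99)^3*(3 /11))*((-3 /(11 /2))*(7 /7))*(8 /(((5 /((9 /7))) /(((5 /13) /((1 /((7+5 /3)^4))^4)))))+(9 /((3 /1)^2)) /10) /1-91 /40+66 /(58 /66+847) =19368625309806041806451065151396689 /905228028302792040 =21396404777832818.89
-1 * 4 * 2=-8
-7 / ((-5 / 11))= 77 / 5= 15.40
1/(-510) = -1/510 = -0.00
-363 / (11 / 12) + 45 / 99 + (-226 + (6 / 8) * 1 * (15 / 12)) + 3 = -108699 / 176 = -617.61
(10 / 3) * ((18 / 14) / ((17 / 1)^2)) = 30 / 2023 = 0.01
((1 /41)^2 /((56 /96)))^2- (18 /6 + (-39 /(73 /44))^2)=-409937405924451 /737865538081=-555.57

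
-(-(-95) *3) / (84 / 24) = -570 / 7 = -81.43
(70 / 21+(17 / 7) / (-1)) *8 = 152 / 21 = 7.24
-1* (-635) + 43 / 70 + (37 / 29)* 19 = 1339507 / 2030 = 659.86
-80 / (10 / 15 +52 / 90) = -450 / 7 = -64.29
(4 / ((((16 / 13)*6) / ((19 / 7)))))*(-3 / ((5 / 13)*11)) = -3211 / 3080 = -1.04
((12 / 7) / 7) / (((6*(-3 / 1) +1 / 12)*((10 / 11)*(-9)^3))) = 88 / 4266675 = 0.00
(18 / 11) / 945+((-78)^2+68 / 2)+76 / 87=204951728 / 33495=6118.88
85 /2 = 42.50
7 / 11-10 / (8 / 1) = -27 / 44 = -0.61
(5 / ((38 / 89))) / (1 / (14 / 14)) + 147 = 6031 / 38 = 158.71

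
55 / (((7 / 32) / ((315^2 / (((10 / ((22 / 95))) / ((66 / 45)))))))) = 16099776 / 19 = 847356.63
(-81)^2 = 6561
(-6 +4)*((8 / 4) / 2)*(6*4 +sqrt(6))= -48 - 2*sqrt(6)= -52.90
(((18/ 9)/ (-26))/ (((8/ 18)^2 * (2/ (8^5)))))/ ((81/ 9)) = -9216/ 13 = -708.92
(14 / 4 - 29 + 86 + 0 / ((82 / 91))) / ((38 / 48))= 1452 / 19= 76.42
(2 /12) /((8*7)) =1 /336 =0.00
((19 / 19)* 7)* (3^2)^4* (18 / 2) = 413343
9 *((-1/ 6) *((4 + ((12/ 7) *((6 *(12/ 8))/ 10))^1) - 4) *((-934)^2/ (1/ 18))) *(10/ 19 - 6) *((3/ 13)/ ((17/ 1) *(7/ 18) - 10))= -549458660736/ 40565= -13545141.40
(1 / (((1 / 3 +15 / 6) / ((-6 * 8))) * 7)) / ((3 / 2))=-192 / 119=-1.61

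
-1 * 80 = -80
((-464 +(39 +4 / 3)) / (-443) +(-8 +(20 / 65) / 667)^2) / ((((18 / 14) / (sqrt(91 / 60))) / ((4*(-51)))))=-308917580068762*sqrt(1365) / 899302628601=-12691.21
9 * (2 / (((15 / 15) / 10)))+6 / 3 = 182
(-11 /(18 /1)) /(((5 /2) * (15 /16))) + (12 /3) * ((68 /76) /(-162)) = -10882 /38475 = -0.28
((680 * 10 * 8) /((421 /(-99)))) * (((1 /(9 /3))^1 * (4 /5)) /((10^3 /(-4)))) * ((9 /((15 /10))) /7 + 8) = 8904192 /73675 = 120.86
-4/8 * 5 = -5/2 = -2.50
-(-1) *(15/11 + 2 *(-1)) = -7/11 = -0.64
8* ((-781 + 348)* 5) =-17320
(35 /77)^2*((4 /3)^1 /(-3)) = -100 /1089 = -0.09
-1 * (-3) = 3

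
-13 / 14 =-0.93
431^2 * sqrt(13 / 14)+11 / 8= 11 / 8+185761 * sqrt(182) / 14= 179005.15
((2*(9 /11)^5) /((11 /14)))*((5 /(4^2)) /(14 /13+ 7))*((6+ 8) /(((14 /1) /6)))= 767637 /3543122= 0.22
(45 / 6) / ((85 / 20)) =30 / 17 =1.76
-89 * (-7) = 623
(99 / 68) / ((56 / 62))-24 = -42627 / 1904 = -22.39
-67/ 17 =-3.94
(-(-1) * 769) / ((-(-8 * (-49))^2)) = -0.01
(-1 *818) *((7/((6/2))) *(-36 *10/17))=40418.82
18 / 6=3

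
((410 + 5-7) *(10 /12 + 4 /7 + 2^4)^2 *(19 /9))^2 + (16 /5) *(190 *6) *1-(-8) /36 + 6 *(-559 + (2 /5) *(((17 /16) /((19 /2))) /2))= 45281222387262273899 /665125020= 68079264838.45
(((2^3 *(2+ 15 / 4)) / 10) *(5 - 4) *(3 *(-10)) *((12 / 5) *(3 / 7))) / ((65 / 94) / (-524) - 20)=27189312 / 3831275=7.10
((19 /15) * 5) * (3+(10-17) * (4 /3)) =-361 /9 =-40.11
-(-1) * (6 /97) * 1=6 /97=0.06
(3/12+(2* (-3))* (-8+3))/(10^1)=121/40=3.02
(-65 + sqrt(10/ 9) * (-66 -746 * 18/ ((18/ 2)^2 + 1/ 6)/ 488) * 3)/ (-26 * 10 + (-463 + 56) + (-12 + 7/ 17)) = 1105/ 11536 + 33502461 * sqrt(10)/ 342699952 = 0.40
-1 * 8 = -8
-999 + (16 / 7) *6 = -6897 / 7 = -985.29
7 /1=7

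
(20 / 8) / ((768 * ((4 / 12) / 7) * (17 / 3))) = 105 / 8704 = 0.01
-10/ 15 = -2/ 3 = -0.67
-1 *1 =-1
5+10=15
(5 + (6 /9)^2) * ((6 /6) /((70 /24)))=1.87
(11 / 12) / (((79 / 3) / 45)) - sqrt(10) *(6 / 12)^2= 495 / 316 - sqrt(10) / 4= 0.78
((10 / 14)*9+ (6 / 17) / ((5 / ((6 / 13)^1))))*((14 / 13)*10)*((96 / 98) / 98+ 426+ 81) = 243354205548 / 6898073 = 35278.58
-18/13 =-1.38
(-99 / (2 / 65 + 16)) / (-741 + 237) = 0.01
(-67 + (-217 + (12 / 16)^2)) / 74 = -3.83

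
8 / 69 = 0.12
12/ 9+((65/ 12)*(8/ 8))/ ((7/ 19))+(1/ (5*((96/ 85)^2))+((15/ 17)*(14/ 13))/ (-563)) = 129960086933/ 8026776576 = 16.19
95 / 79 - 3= -142 / 79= -1.80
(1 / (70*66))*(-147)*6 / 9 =-7 / 330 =-0.02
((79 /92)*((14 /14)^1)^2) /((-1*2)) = -79 /184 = -0.43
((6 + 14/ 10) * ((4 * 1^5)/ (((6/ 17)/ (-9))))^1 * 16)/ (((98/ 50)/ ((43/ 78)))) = -2163760/ 637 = -3396.80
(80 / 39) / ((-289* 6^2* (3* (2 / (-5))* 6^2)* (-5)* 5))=-1 / 5477706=-0.00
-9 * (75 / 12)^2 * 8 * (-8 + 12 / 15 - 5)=68625 / 2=34312.50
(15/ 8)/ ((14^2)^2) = 15/ 307328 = 0.00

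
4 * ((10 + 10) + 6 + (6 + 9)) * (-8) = -1312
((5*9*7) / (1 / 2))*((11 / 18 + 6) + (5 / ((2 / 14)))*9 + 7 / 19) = 3854095 / 19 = 202847.11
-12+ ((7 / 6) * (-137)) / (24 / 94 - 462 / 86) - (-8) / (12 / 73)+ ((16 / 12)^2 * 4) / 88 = 46399901 / 682506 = 67.98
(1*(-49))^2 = 2401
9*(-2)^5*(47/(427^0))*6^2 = -487296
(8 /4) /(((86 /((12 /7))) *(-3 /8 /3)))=-96 /301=-0.32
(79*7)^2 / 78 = 305809 / 78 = 3920.63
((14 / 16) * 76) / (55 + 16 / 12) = 399 / 338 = 1.18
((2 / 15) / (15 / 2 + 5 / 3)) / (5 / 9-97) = -9 / 59675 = -0.00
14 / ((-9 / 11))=-154 / 9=-17.11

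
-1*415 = -415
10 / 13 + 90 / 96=355 / 208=1.71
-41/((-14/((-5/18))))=-0.81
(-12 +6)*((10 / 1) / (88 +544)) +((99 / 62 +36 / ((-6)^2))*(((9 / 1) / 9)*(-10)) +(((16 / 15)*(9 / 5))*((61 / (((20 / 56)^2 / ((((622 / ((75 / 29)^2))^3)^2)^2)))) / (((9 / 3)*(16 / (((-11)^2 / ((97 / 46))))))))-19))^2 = 118498219008312102723065251313392881750740031087086689799558140142574308819245005433255306433970434811811938954447168187416120479854099474276702538909049570953 / 561855479453762859515389553027774112302664318539869633115281131671703285235253133578225970268249511718750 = 210905158606829523979926400000000000000000000000000000.00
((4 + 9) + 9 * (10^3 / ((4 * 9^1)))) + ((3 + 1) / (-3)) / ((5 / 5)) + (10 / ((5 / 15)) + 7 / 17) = 14896 / 51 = 292.08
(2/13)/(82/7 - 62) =-7/2288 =-0.00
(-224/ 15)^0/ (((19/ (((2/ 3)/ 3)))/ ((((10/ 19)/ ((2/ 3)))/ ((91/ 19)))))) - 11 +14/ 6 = -8.66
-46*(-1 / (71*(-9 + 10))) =46 / 71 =0.65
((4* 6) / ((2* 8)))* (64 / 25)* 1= 96 / 25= 3.84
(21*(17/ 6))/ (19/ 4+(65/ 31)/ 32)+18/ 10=19889/ 1405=14.16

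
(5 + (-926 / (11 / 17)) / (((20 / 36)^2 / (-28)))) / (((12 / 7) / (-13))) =-984571.22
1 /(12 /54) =9 /2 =4.50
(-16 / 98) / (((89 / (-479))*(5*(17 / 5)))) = 3832 / 74137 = 0.05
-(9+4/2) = -11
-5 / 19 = -0.26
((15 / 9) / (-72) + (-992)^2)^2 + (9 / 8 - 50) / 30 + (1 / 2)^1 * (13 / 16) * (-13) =225904132088571743 / 233280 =968381910530.57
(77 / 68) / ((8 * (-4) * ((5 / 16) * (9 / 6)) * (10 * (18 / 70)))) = -539 / 18360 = -0.03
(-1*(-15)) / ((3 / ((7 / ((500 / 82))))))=287 / 50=5.74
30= 30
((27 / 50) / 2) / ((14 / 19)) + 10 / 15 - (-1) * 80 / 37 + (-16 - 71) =-13023257 / 155400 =-83.80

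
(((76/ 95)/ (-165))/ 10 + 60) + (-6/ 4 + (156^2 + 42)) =201601121/ 8250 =24436.50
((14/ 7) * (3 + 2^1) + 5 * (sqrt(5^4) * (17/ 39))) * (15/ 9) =12575/ 117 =107.48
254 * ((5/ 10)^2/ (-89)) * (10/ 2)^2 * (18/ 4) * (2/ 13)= -28575/ 2314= -12.35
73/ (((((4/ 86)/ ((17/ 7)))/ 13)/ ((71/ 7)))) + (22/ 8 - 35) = 98501777/ 196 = 502560.09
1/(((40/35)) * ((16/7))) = 49/128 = 0.38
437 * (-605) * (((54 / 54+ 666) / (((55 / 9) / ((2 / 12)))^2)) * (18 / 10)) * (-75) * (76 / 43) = 1345758543 / 43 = 31296710.30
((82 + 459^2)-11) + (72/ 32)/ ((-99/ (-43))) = 9273131/ 44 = 210752.98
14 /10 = 7 /5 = 1.40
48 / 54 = 8 / 9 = 0.89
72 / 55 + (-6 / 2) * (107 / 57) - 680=-715117 / 1045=-684.32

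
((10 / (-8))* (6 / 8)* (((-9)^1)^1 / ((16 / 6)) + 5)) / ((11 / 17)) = -3315 / 1408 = -2.35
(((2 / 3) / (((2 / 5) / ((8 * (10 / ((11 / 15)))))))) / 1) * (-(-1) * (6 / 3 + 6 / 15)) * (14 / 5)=13440 / 11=1221.82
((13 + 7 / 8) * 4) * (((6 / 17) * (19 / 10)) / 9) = 703 / 170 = 4.14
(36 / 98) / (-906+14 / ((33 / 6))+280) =-11 / 18669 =-0.00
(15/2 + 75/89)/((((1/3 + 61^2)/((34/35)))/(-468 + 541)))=1105731/6955172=0.16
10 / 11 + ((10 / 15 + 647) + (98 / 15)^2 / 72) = 28920461 / 44550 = 649.17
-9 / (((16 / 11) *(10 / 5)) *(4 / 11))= -1089 / 128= -8.51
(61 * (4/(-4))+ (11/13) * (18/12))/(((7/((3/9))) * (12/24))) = -1553/273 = -5.69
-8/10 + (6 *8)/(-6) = -44/5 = -8.80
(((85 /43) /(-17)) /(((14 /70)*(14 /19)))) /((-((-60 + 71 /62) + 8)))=-14725 /949053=-0.02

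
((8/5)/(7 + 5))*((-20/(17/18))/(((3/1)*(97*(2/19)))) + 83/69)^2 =6776109698/194191739415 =0.03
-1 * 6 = -6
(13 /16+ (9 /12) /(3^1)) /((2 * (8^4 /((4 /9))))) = 17 /294912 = 0.00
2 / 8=1 / 4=0.25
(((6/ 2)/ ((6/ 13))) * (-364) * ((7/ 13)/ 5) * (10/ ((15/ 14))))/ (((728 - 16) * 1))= -4459/ 1335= -3.34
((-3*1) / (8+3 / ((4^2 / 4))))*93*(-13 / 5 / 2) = 7254 / 175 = 41.45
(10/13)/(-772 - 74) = -5/5499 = -0.00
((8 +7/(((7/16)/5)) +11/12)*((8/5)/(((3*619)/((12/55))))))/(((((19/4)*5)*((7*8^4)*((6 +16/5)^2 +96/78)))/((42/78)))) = 97/630193896960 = 0.00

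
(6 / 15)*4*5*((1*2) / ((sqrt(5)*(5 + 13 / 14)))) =224*sqrt(5) / 415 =1.21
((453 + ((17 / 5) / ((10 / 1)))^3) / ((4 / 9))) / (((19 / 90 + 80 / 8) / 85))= 8485.24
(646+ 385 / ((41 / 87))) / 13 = 59981 / 533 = 112.53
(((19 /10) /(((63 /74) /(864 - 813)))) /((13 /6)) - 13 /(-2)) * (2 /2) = 53719 /910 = 59.03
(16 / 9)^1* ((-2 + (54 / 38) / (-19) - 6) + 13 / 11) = -145984 / 11913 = -12.25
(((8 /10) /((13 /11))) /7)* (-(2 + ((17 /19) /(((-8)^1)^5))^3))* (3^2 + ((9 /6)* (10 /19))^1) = -1.89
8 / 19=0.42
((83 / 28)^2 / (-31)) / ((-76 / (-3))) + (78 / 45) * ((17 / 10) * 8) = 3264129847 / 138532800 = 23.56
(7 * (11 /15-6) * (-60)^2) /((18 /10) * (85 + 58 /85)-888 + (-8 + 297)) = 2014500 /6751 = 298.40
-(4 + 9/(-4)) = -1.75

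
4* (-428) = -1712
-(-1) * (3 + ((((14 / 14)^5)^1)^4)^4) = 4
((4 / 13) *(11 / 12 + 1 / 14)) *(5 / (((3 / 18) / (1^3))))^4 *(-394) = -8829540000 / 91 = -97027912.09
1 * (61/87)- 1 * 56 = -4811/87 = -55.30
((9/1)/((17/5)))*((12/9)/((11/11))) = 60/17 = 3.53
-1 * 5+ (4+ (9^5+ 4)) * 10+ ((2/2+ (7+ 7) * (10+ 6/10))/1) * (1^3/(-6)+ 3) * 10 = 594798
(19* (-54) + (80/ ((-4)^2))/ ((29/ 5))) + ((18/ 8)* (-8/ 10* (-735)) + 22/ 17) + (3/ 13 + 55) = 2271266/ 6409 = 354.39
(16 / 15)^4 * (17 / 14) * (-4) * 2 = -4456448 / 354375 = -12.58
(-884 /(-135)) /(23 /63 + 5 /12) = 24752 /2955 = 8.38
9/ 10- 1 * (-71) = 719/ 10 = 71.90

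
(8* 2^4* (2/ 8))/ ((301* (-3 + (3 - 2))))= -16/ 301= -0.05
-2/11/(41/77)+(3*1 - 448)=-18259/41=-445.34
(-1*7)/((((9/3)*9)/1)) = -7/27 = -0.26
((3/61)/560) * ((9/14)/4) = 27/1912960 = 0.00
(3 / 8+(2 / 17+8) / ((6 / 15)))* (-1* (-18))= 25299 / 68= 372.04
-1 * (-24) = 24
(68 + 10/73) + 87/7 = 41169/511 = 80.57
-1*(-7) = 7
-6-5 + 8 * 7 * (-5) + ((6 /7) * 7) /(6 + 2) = -1161 /4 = -290.25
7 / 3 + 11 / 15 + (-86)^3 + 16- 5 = -9540629 / 15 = -636041.93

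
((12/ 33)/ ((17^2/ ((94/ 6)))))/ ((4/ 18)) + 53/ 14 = 172435/ 44506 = 3.87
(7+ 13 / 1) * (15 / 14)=150 / 7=21.43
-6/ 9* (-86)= 57.33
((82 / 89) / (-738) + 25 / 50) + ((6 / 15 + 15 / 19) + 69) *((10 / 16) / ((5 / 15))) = 2010491 / 15219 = 132.10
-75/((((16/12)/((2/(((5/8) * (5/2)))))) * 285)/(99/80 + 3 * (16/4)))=-3.34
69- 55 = 14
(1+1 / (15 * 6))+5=541 / 90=6.01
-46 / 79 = -0.58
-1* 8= -8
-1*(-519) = 519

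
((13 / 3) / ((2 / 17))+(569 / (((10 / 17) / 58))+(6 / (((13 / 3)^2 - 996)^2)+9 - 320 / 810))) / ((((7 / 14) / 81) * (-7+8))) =703602667435127 / 77352025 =9096111.80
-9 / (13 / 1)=-9 / 13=-0.69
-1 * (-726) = 726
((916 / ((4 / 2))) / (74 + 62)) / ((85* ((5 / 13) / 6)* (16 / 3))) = 26793 / 231200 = 0.12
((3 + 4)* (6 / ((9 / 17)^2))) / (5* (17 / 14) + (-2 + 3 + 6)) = 11.46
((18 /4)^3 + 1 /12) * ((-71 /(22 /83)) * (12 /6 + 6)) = -1172707 /6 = -195451.17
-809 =-809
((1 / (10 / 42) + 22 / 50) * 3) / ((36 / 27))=261 / 25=10.44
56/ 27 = 2.07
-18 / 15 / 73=-6 / 365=-0.02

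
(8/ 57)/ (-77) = -0.00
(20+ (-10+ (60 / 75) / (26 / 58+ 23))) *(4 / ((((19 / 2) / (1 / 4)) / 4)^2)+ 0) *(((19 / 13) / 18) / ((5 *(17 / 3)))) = 11372 / 8922875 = 0.00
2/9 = 0.22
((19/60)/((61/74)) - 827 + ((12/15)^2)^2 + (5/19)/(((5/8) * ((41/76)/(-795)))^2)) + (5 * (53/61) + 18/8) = 1124515744856077/769057500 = 1462199.83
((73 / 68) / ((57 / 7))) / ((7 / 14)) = 511 / 1938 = 0.26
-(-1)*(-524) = -524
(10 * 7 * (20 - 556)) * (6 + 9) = -562800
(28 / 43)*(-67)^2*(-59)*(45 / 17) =-333712260 / 731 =-456514.72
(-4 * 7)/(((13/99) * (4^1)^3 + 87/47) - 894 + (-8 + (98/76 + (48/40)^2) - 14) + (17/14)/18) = 1732777200/55878844319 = 0.03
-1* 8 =-8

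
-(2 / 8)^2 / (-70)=1 / 1120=0.00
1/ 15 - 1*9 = -134/ 15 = -8.93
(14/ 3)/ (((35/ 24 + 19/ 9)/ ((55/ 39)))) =6160/ 3341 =1.84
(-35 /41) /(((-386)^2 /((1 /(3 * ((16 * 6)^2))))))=-35 /168897097728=-0.00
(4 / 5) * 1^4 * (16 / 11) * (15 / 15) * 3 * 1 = 192 / 55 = 3.49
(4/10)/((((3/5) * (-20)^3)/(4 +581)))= -39/800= -0.05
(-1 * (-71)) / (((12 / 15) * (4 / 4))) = 355 / 4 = 88.75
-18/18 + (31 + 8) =38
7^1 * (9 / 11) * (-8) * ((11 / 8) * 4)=-252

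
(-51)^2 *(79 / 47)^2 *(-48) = -779176368 / 2209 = -352728.10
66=66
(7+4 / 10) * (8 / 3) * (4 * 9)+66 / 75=17782 / 25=711.28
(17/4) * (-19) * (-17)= 5491/4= 1372.75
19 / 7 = 2.71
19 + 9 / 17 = 332 / 17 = 19.53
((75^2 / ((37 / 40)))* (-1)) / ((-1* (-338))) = -112500 / 6253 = -17.99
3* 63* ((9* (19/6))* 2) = 10773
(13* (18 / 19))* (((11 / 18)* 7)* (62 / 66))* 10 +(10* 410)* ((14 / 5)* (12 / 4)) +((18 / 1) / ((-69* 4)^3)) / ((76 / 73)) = 1033729084989 / 29590144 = 34934.91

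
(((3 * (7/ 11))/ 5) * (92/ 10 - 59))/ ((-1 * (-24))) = -1743/ 2200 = -0.79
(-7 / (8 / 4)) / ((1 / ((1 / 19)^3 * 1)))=-7 / 13718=-0.00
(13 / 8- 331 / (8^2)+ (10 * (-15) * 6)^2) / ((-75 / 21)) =-362878411 / 1600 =-226799.01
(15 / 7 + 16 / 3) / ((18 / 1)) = 157 / 378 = 0.42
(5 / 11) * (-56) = -280 / 11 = -25.45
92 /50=46 /25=1.84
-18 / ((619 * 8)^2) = -0.00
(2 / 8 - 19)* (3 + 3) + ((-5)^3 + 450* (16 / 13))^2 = 62123225 / 338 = 183796.52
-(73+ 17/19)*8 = -11232/19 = -591.16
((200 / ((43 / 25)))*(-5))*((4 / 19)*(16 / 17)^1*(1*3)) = -4800000 / 13889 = -345.60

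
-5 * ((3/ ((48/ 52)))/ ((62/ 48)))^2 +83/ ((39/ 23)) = 648169/ 37479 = 17.29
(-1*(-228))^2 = 51984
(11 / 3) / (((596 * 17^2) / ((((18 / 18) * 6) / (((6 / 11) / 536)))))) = 16214 / 129183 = 0.13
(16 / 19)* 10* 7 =1120 / 19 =58.95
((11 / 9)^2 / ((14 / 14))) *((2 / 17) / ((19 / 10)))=2420 / 26163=0.09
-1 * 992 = -992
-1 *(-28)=28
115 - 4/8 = 229/2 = 114.50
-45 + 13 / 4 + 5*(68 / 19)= -1813 / 76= -23.86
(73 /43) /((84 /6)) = 73 /602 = 0.12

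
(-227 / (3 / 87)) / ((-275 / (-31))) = -204073 / 275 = -742.08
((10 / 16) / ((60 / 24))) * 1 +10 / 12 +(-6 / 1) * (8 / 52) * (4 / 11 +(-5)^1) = 9203 / 1716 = 5.36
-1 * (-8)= 8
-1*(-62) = 62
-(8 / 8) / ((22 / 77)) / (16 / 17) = -119 / 32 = -3.72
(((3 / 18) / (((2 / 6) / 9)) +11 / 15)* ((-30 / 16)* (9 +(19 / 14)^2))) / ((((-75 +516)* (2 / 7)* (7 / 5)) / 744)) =-51711875 / 115248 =-448.70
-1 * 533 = -533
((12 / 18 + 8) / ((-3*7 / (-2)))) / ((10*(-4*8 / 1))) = -13 / 5040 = -0.00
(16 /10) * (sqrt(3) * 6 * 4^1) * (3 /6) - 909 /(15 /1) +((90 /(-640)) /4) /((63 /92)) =-135859 /2240 +96 * sqrt(3) /5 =-27.40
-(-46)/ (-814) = -0.06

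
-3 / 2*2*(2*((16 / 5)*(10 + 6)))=-1536 / 5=-307.20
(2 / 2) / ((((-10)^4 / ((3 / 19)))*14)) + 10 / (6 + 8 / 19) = 252700183 / 162260000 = 1.56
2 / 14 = 1 / 7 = 0.14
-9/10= -0.90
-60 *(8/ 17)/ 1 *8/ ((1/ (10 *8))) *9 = -2764800/ 17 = -162635.29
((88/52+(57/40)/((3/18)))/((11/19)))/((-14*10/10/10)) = -50597/4004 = -12.64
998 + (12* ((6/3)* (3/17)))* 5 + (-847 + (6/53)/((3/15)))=155641/901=172.74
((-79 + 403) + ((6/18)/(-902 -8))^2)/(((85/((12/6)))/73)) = 176275990873/316748250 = 556.52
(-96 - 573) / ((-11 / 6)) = 4014 / 11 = 364.91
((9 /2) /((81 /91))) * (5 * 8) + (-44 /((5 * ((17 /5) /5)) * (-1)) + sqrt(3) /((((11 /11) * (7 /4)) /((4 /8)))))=2 * sqrt(3) /7 + 32920 /153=215.66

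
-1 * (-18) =18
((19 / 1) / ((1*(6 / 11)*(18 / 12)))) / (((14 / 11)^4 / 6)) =3059969 / 57624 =53.10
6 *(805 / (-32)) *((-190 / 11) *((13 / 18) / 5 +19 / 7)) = 3935185 / 528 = 7453.00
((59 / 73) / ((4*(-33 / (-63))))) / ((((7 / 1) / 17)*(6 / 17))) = 17051 / 6424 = 2.65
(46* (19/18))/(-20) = -437/180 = -2.43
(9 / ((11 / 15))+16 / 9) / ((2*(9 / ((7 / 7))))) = 1391 / 1782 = 0.78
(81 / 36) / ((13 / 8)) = 18 / 13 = 1.38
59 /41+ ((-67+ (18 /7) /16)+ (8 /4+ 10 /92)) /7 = -2886349 /369656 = -7.81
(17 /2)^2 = 289 /4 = 72.25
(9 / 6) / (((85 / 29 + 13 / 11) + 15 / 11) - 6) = -957 / 334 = -2.87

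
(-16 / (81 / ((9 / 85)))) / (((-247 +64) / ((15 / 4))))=4 / 9333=0.00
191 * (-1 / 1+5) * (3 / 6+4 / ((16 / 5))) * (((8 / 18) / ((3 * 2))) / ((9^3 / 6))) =5348 / 6561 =0.82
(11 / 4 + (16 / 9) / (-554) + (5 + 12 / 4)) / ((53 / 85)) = 9109195 / 528516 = 17.24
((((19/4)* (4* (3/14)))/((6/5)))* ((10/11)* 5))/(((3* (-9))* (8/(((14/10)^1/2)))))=-475/9504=-0.05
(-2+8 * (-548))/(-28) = 2193/14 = 156.64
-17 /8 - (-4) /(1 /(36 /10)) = 491 /40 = 12.28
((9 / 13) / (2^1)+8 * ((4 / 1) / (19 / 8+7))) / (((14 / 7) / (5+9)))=51317 / 1950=26.32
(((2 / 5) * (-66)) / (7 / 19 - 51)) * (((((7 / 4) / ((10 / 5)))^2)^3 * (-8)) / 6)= -24588641 / 78807040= -0.31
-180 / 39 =-60 / 13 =-4.62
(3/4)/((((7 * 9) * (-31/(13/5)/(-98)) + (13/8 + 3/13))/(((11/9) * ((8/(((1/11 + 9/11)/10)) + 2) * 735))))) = 44144100/6931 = 6369.08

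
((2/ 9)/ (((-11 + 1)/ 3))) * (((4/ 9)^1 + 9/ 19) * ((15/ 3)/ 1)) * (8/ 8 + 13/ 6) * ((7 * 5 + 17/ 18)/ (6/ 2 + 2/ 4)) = -101579/ 10206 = -9.95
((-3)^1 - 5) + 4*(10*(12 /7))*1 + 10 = 494 /7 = 70.57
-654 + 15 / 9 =-1957 / 3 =-652.33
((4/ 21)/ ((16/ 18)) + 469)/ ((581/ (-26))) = -85397/ 4067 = -21.00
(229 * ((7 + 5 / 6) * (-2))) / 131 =-10763 / 393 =-27.39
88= 88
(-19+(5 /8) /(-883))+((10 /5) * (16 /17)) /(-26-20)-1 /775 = -40762674149 /2140568600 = -19.04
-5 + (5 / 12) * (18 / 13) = -115 / 26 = -4.42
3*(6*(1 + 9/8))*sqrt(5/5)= 153/4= 38.25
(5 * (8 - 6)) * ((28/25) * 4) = 224/5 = 44.80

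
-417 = -417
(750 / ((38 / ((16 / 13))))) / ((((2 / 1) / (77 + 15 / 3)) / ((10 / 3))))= 820000 / 247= 3319.84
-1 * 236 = -236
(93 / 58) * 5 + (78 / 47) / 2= 8.85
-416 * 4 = -1664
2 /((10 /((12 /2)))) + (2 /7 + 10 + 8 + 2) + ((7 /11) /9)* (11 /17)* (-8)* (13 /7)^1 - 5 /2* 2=84641 /5355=15.81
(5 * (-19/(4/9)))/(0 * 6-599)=855/2396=0.36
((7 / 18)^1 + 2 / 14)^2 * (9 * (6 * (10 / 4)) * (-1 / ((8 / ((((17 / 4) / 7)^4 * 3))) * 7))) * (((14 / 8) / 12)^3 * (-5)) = 9373144225 / 2175233163264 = 0.00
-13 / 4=-3.25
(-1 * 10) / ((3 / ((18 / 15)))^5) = -64 / 625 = -0.10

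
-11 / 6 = -1.83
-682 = -682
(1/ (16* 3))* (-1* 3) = -1/ 16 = -0.06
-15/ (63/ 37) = -185/ 21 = -8.81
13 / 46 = 0.28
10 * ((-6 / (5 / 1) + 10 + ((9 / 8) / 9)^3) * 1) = 22533 / 256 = 88.02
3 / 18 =1 / 6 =0.17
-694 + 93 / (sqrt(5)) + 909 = 256.59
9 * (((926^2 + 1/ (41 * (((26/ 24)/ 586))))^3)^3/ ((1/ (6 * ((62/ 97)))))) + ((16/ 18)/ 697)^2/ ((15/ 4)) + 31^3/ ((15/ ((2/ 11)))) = 11252655813843032954623348589574322107234903661260674018747844364989634932126504907914934/ 1300718811887469605216649144323385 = 8651105612529993365325304000000000000000000000000000000.00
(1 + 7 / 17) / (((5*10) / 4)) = 48 / 425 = 0.11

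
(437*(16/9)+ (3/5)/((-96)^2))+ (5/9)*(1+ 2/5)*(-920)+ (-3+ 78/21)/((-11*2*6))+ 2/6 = 24309359/394240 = 61.66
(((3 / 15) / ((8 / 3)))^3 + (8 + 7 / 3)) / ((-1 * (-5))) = 1984081 / 960000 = 2.07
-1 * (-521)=521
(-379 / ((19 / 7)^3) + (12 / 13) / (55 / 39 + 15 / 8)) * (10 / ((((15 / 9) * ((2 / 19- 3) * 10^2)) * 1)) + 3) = -1075507669869 / 19333806250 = -55.63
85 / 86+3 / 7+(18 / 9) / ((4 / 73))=11413 / 301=37.92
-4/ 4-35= -36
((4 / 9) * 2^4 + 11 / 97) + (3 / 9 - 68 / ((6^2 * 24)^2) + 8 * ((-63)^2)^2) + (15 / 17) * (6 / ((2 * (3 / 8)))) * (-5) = 38782896255944831 / 307742976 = 126023660.26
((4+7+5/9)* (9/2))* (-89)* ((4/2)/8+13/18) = -4499.44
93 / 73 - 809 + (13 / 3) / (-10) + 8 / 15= -589567 / 730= -807.63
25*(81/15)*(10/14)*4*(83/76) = 56025/133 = 421.24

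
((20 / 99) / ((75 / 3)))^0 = 1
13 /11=1.18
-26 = -26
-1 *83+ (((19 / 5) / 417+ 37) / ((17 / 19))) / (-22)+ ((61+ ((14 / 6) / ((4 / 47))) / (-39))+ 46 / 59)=-85420988687 / 3588593580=-23.80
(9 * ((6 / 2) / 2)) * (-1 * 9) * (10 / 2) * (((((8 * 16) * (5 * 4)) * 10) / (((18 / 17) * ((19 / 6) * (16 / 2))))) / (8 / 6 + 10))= -972000 / 19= -51157.89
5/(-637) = -5/637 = -0.01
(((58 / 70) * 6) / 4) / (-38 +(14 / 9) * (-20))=-783 / 43540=-0.02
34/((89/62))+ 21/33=23811/979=24.32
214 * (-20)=-4280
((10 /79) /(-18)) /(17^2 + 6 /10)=-25 /1029528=-0.00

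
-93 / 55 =-1.69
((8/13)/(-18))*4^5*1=-4096/117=-35.01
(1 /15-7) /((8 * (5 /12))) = -2.08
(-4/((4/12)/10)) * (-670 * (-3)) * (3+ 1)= -964800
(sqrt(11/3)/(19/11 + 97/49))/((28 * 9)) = 77 * sqrt(33)/215784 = 0.00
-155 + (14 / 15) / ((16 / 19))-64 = -26147 / 120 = -217.89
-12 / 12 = -1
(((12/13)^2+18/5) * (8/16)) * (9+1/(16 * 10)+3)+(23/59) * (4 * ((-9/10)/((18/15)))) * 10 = 119902659/7976800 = 15.03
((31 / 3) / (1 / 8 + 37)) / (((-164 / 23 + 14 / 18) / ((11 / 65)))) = -5704 / 769275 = -0.01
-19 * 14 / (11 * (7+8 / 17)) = -4522 / 1397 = -3.24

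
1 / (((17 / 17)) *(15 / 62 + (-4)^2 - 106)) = -62 / 5565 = -0.01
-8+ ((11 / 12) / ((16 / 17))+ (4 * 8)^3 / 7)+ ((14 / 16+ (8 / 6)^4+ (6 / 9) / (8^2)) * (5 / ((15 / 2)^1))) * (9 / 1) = 56831753 / 12096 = 4698.39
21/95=0.22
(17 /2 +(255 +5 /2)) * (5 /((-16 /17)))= -11305 /8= -1413.12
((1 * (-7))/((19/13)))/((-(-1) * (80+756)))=-91/15884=-0.01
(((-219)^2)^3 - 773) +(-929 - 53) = 110322650962926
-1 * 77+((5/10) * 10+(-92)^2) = 8392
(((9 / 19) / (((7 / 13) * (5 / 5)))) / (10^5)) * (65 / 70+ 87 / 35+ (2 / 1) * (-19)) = -283257 / 931000000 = -0.00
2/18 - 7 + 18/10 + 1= -184/45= -4.09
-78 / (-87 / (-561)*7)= -14586 / 203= -71.85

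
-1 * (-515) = 515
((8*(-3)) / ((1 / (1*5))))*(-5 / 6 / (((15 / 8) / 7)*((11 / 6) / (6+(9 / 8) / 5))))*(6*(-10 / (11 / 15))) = -12549600 / 121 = -103715.70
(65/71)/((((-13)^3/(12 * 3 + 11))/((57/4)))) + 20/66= 37925/1583868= 0.02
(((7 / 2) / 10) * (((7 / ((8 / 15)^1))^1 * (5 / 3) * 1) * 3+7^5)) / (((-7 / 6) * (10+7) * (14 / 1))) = -57849 / 2720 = -21.27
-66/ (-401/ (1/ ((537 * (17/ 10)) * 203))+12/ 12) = 0.00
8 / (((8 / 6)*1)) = 6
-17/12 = -1.42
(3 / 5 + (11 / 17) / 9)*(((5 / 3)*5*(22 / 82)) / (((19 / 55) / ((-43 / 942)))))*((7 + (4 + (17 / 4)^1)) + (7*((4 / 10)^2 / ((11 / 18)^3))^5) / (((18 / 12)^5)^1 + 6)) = -235894207798706512818030004853 / 77484540918623160745757812500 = -3.04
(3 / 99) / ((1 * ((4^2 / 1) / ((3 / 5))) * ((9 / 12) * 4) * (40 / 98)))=49 / 52800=0.00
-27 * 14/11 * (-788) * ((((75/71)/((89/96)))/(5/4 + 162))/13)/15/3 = 190632960/590061901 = 0.32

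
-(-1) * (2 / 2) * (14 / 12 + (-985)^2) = 5821357 / 6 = 970226.17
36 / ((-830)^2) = 9 / 172225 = 0.00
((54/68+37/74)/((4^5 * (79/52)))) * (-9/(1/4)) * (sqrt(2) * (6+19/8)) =-86229 * sqrt(2)/343808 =-0.35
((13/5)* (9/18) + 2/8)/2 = 0.78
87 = 87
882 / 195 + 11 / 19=6301 / 1235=5.10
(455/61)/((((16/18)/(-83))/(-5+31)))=-4418505/244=-18108.63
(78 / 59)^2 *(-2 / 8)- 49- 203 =-878733 / 3481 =-252.44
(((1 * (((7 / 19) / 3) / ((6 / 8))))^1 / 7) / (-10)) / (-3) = 2 / 2565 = 0.00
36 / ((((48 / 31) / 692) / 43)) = 691827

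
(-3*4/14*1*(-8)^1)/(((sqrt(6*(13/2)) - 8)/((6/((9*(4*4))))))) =-16/175 - 2*sqrt(39)/175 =-0.16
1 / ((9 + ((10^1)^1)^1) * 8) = 1 / 152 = 0.01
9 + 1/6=55/6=9.17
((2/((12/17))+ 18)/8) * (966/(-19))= -20125/152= -132.40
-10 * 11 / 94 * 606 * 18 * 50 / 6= -4999500 / 47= -106372.34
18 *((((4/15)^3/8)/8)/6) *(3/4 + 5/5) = 7/4500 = 0.00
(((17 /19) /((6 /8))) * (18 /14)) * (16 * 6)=19584 /133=147.25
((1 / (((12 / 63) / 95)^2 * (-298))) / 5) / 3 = -265335 / 4768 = -55.65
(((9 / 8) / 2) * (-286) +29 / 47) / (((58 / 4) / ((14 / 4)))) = -38.68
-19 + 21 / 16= -283 / 16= -17.69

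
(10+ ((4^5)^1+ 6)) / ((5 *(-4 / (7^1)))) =-364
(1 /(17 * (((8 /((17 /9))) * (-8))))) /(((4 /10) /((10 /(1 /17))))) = -425 /576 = -0.74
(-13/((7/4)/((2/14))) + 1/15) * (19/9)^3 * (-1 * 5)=5013929/107163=46.79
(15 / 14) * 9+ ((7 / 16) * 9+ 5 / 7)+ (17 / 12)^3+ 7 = 291971 / 12096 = 24.14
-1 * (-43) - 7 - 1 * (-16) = 52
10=10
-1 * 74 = -74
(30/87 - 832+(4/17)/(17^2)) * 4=-473966472/142477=-3326.62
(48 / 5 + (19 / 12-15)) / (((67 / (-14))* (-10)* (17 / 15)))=-1603 / 22780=-0.07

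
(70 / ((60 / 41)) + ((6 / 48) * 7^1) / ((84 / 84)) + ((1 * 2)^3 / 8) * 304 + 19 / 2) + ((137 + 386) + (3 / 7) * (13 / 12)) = 148793 / 168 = 885.67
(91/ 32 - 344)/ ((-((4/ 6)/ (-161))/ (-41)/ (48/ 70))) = 92652579/ 40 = 2316314.48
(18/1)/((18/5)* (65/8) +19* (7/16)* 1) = 0.48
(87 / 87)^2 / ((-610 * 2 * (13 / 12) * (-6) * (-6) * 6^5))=-1 / 369982080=-0.00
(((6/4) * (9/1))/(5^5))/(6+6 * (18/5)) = 9/57500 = 0.00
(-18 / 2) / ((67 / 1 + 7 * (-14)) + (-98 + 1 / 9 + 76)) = 81 / 476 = 0.17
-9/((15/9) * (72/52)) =-39/10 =-3.90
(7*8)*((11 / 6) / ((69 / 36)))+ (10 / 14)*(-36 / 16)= 33461 / 644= 51.96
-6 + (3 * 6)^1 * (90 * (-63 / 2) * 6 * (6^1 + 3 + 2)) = -3367986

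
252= 252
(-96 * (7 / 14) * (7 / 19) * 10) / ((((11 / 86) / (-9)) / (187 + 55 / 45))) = 44499840 / 19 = 2342096.84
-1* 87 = -87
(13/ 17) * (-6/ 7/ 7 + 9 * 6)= 34320/ 833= 41.20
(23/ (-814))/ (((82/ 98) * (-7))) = 161/ 33374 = 0.00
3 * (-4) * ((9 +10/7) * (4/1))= -3504/7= -500.57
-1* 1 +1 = 0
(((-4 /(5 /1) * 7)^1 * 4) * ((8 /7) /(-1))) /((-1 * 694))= -64 /1735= -0.04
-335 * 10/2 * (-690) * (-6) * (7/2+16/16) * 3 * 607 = -56824760250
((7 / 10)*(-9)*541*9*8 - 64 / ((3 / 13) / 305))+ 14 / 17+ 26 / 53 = -4459719604 / 13515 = -329982.95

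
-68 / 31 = -2.19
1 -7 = -6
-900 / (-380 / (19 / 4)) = 45 / 4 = 11.25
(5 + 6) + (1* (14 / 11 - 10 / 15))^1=383 / 33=11.61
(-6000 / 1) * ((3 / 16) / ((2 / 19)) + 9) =-129375 / 2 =-64687.50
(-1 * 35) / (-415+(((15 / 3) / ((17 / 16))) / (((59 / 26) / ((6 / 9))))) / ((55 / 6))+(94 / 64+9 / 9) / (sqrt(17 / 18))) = 316776848080 * sqrt(34) / 3575198249105853+100547891530240 / 1191732749701951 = 0.08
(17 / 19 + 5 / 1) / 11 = 112 / 209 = 0.54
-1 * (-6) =6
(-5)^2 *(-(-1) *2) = 50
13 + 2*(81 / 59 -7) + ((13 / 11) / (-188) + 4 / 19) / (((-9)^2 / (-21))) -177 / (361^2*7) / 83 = 140748448193695 / 83144895480108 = 1.69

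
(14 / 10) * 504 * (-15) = -10584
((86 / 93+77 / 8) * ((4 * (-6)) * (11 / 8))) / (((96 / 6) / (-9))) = 777051 / 3968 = 195.83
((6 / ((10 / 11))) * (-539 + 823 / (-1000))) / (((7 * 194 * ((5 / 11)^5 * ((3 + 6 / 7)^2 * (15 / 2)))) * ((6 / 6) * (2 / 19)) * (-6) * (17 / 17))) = 42397268900833 / 22097812500000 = 1.92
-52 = -52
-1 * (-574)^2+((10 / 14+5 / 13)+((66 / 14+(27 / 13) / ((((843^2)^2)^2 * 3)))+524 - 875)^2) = -1393636909871856173649249395038988228002033372690864055 / 6650265127544822111094439678130124816364456637001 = -209561.11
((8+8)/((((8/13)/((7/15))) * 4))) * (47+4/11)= 47411/330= 143.67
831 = 831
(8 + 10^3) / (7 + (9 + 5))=48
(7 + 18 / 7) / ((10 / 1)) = 67 / 70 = 0.96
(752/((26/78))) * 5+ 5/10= 22561/2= 11280.50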